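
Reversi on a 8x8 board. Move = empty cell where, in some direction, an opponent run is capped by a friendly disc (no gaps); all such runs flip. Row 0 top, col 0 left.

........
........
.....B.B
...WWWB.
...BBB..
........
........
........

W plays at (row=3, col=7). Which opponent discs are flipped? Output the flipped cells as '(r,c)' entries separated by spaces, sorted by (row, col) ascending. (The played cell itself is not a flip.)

Dir NW: first cell '.' (not opp) -> no flip
Dir N: opp run (2,7), next='.' -> no flip
Dir NE: edge -> no flip
Dir W: opp run (3,6) capped by W -> flip
Dir E: edge -> no flip
Dir SW: first cell '.' (not opp) -> no flip
Dir S: first cell '.' (not opp) -> no flip
Dir SE: edge -> no flip

Answer: (3,6)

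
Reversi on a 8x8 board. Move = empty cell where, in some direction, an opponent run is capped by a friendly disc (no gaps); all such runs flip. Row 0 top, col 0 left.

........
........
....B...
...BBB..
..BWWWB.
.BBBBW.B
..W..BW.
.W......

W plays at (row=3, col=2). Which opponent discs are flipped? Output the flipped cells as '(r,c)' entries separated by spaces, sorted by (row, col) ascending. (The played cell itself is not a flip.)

Dir NW: first cell '.' (not opp) -> no flip
Dir N: first cell '.' (not opp) -> no flip
Dir NE: first cell '.' (not opp) -> no flip
Dir W: first cell '.' (not opp) -> no flip
Dir E: opp run (3,3) (3,4) (3,5), next='.' -> no flip
Dir SW: first cell '.' (not opp) -> no flip
Dir S: opp run (4,2) (5,2) capped by W -> flip
Dir SE: first cell 'W' (not opp) -> no flip

Answer: (4,2) (5,2)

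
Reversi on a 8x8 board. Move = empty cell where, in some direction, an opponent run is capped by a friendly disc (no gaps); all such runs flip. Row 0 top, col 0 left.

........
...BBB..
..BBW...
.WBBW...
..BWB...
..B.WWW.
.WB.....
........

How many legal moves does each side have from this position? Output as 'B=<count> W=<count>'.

Answer: B=12 W=12

Derivation:
-- B to move --
(2,0): flips 1 -> legal
(2,1): no bracket -> illegal
(2,5): flips 3 -> legal
(3,0): flips 1 -> legal
(3,5): flips 2 -> legal
(4,0): flips 1 -> legal
(4,1): no bracket -> illegal
(4,5): flips 1 -> legal
(4,6): no bracket -> illegal
(4,7): no bracket -> illegal
(5,0): no bracket -> illegal
(5,1): no bracket -> illegal
(5,3): flips 1 -> legal
(5,7): no bracket -> illegal
(6,0): flips 1 -> legal
(6,3): no bracket -> illegal
(6,4): flips 1 -> legal
(6,5): flips 2 -> legal
(6,6): flips 1 -> legal
(6,7): no bracket -> illegal
(7,0): flips 1 -> legal
(7,1): no bracket -> illegal
(7,2): no bracket -> illegal
B mobility = 12
-- W to move --
(0,2): flips 1 -> legal
(0,3): flips 3 -> legal
(0,4): flips 3 -> legal
(0,5): no bracket -> illegal
(0,6): flips 1 -> legal
(1,1): flips 3 -> legal
(1,2): flips 1 -> legal
(1,6): no bracket -> illegal
(2,1): flips 3 -> legal
(2,5): no bracket -> illegal
(2,6): no bracket -> illegal
(3,5): no bracket -> illegal
(4,1): flips 1 -> legal
(4,5): flips 1 -> legal
(5,1): flips 2 -> legal
(5,3): flips 1 -> legal
(6,3): flips 1 -> legal
(7,1): no bracket -> illegal
(7,2): no bracket -> illegal
(7,3): no bracket -> illegal
W mobility = 12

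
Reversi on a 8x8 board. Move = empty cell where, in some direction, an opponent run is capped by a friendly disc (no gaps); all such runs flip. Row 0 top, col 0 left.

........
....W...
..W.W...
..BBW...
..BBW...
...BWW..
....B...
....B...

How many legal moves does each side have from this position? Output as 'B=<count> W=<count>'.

Answer: B=11 W=7

Derivation:
-- B to move --
(0,3): no bracket -> illegal
(0,4): flips 5 -> legal
(0,5): no bracket -> illegal
(1,1): flips 1 -> legal
(1,2): flips 1 -> legal
(1,3): no bracket -> illegal
(1,5): flips 1 -> legal
(2,1): no bracket -> illegal
(2,3): no bracket -> illegal
(2,5): flips 1 -> legal
(3,1): no bracket -> illegal
(3,5): flips 2 -> legal
(4,5): flips 1 -> legal
(4,6): flips 1 -> legal
(5,6): flips 2 -> legal
(6,3): no bracket -> illegal
(6,5): flips 1 -> legal
(6,6): flips 2 -> legal
B mobility = 11
-- W to move --
(2,1): flips 2 -> legal
(2,3): no bracket -> illegal
(3,1): flips 2 -> legal
(4,1): flips 2 -> legal
(5,1): flips 2 -> legal
(5,2): flips 4 -> legal
(6,2): flips 1 -> legal
(6,3): no bracket -> illegal
(6,5): no bracket -> illegal
(7,3): flips 1 -> legal
(7,5): no bracket -> illegal
W mobility = 7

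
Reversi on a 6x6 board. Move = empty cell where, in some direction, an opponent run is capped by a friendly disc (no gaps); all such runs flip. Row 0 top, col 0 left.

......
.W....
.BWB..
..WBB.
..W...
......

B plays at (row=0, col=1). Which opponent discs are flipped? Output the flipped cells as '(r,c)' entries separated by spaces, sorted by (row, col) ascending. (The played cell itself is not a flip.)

Answer: (1,1)

Derivation:
Dir NW: edge -> no flip
Dir N: edge -> no flip
Dir NE: edge -> no flip
Dir W: first cell '.' (not opp) -> no flip
Dir E: first cell '.' (not opp) -> no flip
Dir SW: first cell '.' (not opp) -> no flip
Dir S: opp run (1,1) capped by B -> flip
Dir SE: first cell '.' (not opp) -> no flip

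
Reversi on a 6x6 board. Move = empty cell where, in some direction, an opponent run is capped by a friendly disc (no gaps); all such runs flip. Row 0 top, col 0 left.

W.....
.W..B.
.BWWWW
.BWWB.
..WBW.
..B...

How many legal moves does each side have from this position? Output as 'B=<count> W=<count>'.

Answer: B=7 W=12

Derivation:
-- B to move --
(0,1): flips 1 -> legal
(0,2): no bracket -> illegal
(1,0): no bracket -> illegal
(1,2): flips 4 -> legal
(1,3): flips 3 -> legal
(1,5): no bracket -> illegal
(2,0): no bracket -> illegal
(3,5): no bracket -> illegal
(4,1): flips 3 -> legal
(4,5): flips 1 -> legal
(5,1): no bracket -> illegal
(5,3): flips 1 -> legal
(5,4): flips 1 -> legal
(5,5): no bracket -> illegal
B mobility = 7
-- W to move --
(0,3): flips 1 -> legal
(0,4): flips 1 -> legal
(0,5): flips 1 -> legal
(1,0): flips 1 -> legal
(1,2): no bracket -> illegal
(1,3): no bracket -> illegal
(1,5): no bracket -> illegal
(2,0): flips 2 -> legal
(3,0): flips 1 -> legal
(3,5): flips 1 -> legal
(4,0): flips 1 -> legal
(4,1): flips 2 -> legal
(4,5): flips 1 -> legal
(5,1): no bracket -> illegal
(5,3): flips 1 -> legal
(5,4): flips 1 -> legal
W mobility = 12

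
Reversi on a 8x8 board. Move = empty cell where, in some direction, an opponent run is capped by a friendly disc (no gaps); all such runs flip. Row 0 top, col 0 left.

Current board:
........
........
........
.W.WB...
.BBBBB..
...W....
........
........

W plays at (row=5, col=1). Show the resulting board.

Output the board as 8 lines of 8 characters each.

Place W at (5,1); scan 8 dirs for brackets.
Dir NW: first cell '.' (not opp) -> no flip
Dir N: opp run (4,1) capped by W -> flip
Dir NE: opp run (4,2) capped by W -> flip
Dir W: first cell '.' (not opp) -> no flip
Dir E: first cell '.' (not opp) -> no flip
Dir SW: first cell '.' (not opp) -> no flip
Dir S: first cell '.' (not opp) -> no flip
Dir SE: first cell '.' (not opp) -> no flip
All flips: (4,1) (4,2)

Answer: ........
........
........
.W.WB...
.WWBBB..
.W.W....
........
........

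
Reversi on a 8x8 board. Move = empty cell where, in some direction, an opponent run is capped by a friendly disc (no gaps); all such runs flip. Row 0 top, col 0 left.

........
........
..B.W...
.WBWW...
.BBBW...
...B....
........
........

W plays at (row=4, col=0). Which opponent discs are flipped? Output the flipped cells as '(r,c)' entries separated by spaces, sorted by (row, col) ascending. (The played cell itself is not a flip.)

Answer: (4,1) (4,2) (4,3)

Derivation:
Dir NW: edge -> no flip
Dir N: first cell '.' (not opp) -> no flip
Dir NE: first cell 'W' (not opp) -> no flip
Dir W: edge -> no flip
Dir E: opp run (4,1) (4,2) (4,3) capped by W -> flip
Dir SW: edge -> no flip
Dir S: first cell '.' (not opp) -> no flip
Dir SE: first cell '.' (not opp) -> no flip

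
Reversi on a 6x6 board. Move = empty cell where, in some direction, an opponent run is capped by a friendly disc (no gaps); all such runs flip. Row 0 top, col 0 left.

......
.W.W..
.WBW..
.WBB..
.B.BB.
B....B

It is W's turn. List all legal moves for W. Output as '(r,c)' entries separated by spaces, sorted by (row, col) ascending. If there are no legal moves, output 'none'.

Answer: (3,4) (5,1) (5,3) (5,4)

Derivation:
(1,2): no bracket -> illegal
(2,4): no bracket -> illegal
(3,0): no bracket -> illegal
(3,4): flips 2 -> legal
(3,5): no bracket -> illegal
(4,0): no bracket -> illegal
(4,2): no bracket -> illegal
(4,5): no bracket -> illegal
(5,1): flips 1 -> legal
(5,2): no bracket -> illegal
(5,3): flips 2 -> legal
(5,4): flips 2 -> legal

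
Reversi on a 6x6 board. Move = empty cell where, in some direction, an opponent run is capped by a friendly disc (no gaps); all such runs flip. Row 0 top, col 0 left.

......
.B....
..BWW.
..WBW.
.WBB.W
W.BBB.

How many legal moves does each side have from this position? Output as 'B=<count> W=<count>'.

-- B to move --
(1,2): no bracket -> illegal
(1,3): flips 1 -> legal
(1,4): no bracket -> illegal
(1,5): flips 1 -> legal
(2,1): flips 1 -> legal
(2,5): flips 3 -> legal
(3,0): flips 1 -> legal
(3,1): flips 1 -> legal
(3,5): flips 1 -> legal
(4,0): flips 1 -> legal
(4,4): no bracket -> illegal
(5,1): no bracket -> illegal
(5,5): no bracket -> illegal
B mobility = 8
-- W to move --
(0,0): no bracket -> illegal
(0,1): no bracket -> illegal
(0,2): no bracket -> illegal
(1,0): no bracket -> illegal
(1,2): flips 1 -> legal
(1,3): no bracket -> illegal
(2,0): no bracket -> illegal
(2,1): flips 1 -> legal
(3,1): no bracket -> illegal
(4,4): flips 2 -> legal
(5,1): flips 2 -> legal
(5,5): no bracket -> illegal
W mobility = 4

Answer: B=8 W=4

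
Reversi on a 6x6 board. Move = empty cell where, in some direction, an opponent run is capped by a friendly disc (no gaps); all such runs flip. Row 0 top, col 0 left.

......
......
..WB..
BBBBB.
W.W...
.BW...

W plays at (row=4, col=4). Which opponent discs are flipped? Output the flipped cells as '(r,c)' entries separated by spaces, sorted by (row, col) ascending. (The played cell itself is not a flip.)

Answer: (3,3)

Derivation:
Dir NW: opp run (3,3) capped by W -> flip
Dir N: opp run (3,4), next='.' -> no flip
Dir NE: first cell '.' (not opp) -> no flip
Dir W: first cell '.' (not opp) -> no flip
Dir E: first cell '.' (not opp) -> no flip
Dir SW: first cell '.' (not opp) -> no flip
Dir S: first cell '.' (not opp) -> no flip
Dir SE: first cell '.' (not opp) -> no flip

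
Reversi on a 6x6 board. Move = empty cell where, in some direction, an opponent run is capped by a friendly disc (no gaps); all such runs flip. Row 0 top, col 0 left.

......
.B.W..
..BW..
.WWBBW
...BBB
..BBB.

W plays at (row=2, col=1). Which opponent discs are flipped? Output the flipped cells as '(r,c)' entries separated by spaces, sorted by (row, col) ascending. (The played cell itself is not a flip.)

Dir NW: first cell '.' (not opp) -> no flip
Dir N: opp run (1,1), next='.' -> no flip
Dir NE: first cell '.' (not opp) -> no flip
Dir W: first cell '.' (not opp) -> no flip
Dir E: opp run (2,2) capped by W -> flip
Dir SW: first cell '.' (not opp) -> no flip
Dir S: first cell 'W' (not opp) -> no flip
Dir SE: first cell 'W' (not opp) -> no flip

Answer: (2,2)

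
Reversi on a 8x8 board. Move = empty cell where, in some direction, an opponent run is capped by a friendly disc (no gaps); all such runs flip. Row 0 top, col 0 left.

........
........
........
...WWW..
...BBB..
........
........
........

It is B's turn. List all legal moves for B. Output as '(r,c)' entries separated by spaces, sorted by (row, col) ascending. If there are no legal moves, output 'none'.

(2,2): flips 1 -> legal
(2,3): flips 2 -> legal
(2,4): flips 1 -> legal
(2,5): flips 2 -> legal
(2,6): flips 1 -> legal
(3,2): no bracket -> illegal
(3,6): no bracket -> illegal
(4,2): no bracket -> illegal
(4,6): no bracket -> illegal

Answer: (2,2) (2,3) (2,4) (2,5) (2,6)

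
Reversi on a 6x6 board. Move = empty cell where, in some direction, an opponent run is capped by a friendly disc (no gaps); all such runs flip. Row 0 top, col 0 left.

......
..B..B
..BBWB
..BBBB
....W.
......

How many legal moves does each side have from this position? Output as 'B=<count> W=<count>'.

Answer: B=5 W=3

Derivation:
-- B to move --
(1,3): flips 1 -> legal
(1,4): flips 1 -> legal
(4,3): no bracket -> illegal
(4,5): no bracket -> illegal
(5,3): flips 1 -> legal
(5,4): flips 1 -> legal
(5,5): flips 1 -> legal
B mobility = 5
-- W to move --
(0,1): no bracket -> illegal
(0,2): no bracket -> illegal
(0,3): no bracket -> illegal
(0,4): no bracket -> illegal
(0,5): no bracket -> illegal
(1,1): flips 2 -> legal
(1,3): no bracket -> illegal
(1,4): no bracket -> illegal
(2,1): flips 2 -> legal
(3,1): no bracket -> illegal
(4,1): no bracket -> illegal
(4,2): flips 1 -> legal
(4,3): no bracket -> illegal
(4,5): no bracket -> illegal
W mobility = 3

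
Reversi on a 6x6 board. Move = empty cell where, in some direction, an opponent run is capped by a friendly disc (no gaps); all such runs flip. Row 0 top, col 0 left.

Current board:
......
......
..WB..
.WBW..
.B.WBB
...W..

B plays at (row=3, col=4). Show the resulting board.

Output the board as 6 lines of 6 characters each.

Place B at (3,4); scan 8 dirs for brackets.
Dir NW: first cell 'B' (not opp) -> no flip
Dir N: first cell '.' (not opp) -> no flip
Dir NE: first cell '.' (not opp) -> no flip
Dir W: opp run (3,3) capped by B -> flip
Dir E: first cell '.' (not opp) -> no flip
Dir SW: opp run (4,3), next='.' -> no flip
Dir S: first cell 'B' (not opp) -> no flip
Dir SE: first cell 'B' (not opp) -> no flip
All flips: (3,3)

Answer: ......
......
..WB..
.WBBB.
.B.WBB
...W..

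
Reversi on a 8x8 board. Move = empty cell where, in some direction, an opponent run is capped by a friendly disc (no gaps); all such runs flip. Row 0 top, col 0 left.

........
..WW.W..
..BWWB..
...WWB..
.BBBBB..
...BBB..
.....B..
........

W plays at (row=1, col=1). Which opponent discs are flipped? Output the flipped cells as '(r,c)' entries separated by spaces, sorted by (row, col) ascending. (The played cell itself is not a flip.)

Dir NW: first cell '.' (not opp) -> no flip
Dir N: first cell '.' (not opp) -> no flip
Dir NE: first cell '.' (not opp) -> no flip
Dir W: first cell '.' (not opp) -> no flip
Dir E: first cell 'W' (not opp) -> no flip
Dir SW: first cell '.' (not opp) -> no flip
Dir S: first cell '.' (not opp) -> no flip
Dir SE: opp run (2,2) capped by W -> flip

Answer: (2,2)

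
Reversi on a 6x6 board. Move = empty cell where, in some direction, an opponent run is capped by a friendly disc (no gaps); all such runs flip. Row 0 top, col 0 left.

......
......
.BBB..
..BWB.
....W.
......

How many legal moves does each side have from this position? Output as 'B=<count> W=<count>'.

Answer: B=3 W=5

Derivation:
-- B to move --
(2,4): no bracket -> illegal
(3,5): no bracket -> illegal
(4,2): no bracket -> illegal
(4,3): flips 1 -> legal
(4,5): no bracket -> illegal
(5,3): no bracket -> illegal
(5,4): flips 1 -> legal
(5,5): flips 2 -> legal
B mobility = 3
-- W to move --
(1,0): no bracket -> illegal
(1,1): flips 1 -> legal
(1,2): no bracket -> illegal
(1,3): flips 1 -> legal
(1,4): no bracket -> illegal
(2,0): no bracket -> illegal
(2,4): flips 1 -> legal
(2,5): no bracket -> illegal
(3,0): no bracket -> illegal
(3,1): flips 1 -> legal
(3,5): flips 1 -> legal
(4,1): no bracket -> illegal
(4,2): no bracket -> illegal
(4,3): no bracket -> illegal
(4,5): no bracket -> illegal
W mobility = 5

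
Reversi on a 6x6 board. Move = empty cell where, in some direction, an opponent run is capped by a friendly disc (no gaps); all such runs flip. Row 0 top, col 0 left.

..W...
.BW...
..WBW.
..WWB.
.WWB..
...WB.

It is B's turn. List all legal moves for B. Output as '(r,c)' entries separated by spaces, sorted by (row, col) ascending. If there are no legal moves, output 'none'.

(0,1): flips 1 -> legal
(0,3): no bracket -> illegal
(1,3): flips 1 -> legal
(1,4): flips 1 -> legal
(1,5): no bracket -> illegal
(2,1): flips 2 -> legal
(2,5): flips 1 -> legal
(3,0): no bracket -> illegal
(3,1): flips 2 -> legal
(3,5): no bracket -> illegal
(4,0): flips 2 -> legal
(4,4): flips 2 -> legal
(5,0): flips 2 -> legal
(5,1): no bracket -> illegal
(5,2): flips 1 -> legal

Answer: (0,1) (1,3) (1,4) (2,1) (2,5) (3,1) (4,0) (4,4) (5,0) (5,2)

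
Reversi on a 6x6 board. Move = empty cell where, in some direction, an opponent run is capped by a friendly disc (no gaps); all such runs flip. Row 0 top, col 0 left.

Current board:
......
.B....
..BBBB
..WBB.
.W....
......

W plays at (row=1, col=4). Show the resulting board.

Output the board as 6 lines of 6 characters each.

Answer: ......
.B..W.
..BWBB
..WBB.
.W....
......

Derivation:
Place W at (1,4); scan 8 dirs for brackets.
Dir NW: first cell '.' (not opp) -> no flip
Dir N: first cell '.' (not opp) -> no flip
Dir NE: first cell '.' (not opp) -> no flip
Dir W: first cell '.' (not opp) -> no flip
Dir E: first cell '.' (not opp) -> no flip
Dir SW: opp run (2,3) capped by W -> flip
Dir S: opp run (2,4) (3,4), next='.' -> no flip
Dir SE: opp run (2,5), next=edge -> no flip
All flips: (2,3)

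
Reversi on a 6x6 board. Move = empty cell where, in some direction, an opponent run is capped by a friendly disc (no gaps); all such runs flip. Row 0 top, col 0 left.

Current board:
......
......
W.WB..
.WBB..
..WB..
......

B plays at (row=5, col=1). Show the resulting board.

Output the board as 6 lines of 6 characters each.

Answer: ......
......
W.WB..
.WBB..
..BB..
.B....

Derivation:
Place B at (5,1); scan 8 dirs for brackets.
Dir NW: first cell '.' (not opp) -> no flip
Dir N: first cell '.' (not opp) -> no flip
Dir NE: opp run (4,2) capped by B -> flip
Dir W: first cell '.' (not opp) -> no flip
Dir E: first cell '.' (not opp) -> no flip
Dir SW: edge -> no flip
Dir S: edge -> no flip
Dir SE: edge -> no flip
All flips: (4,2)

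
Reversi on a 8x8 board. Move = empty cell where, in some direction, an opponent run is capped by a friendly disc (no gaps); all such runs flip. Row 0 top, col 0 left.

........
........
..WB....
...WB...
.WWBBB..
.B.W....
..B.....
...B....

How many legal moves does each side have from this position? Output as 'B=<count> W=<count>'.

Answer: B=7 W=8

Derivation:
-- B to move --
(1,1): flips 2 -> legal
(1,2): no bracket -> illegal
(1,3): no bracket -> illegal
(2,1): flips 1 -> legal
(2,4): flips 2 -> legal
(3,0): no bracket -> illegal
(3,1): flips 1 -> legal
(3,2): flips 1 -> legal
(4,0): flips 2 -> legal
(5,0): no bracket -> illegal
(5,2): no bracket -> illegal
(5,4): no bracket -> illegal
(6,3): flips 1 -> legal
(6,4): no bracket -> illegal
B mobility = 7
-- W to move --
(1,2): no bracket -> illegal
(1,3): flips 1 -> legal
(1,4): no bracket -> illegal
(2,4): flips 1 -> legal
(2,5): no bracket -> illegal
(3,2): no bracket -> illegal
(3,5): flips 2 -> legal
(3,6): no bracket -> illegal
(4,0): no bracket -> illegal
(4,6): flips 3 -> legal
(5,0): no bracket -> illegal
(5,2): no bracket -> illegal
(5,4): no bracket -> illegal
(5,5): flips 1 -> legal
(5,6): no bracket -> illegal
(6,0): flips 1 -> legal
(6,1): flips 1 -> legal
(6,3): no bracket -> illegal
(6,4): no bracket -> illegal
(7,1): flips 1 -> legal
(7,2): no bracket -> illegal
(7,4): no bracket -> illegal
W mobility = 8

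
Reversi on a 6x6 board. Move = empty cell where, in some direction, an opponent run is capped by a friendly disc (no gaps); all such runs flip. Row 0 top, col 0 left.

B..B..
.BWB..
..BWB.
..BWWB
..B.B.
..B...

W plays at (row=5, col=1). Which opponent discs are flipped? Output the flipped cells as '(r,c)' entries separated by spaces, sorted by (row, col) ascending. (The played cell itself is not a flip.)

Dir NW: first cell '.' (not opp) -> no flip
Dir N: first cell '.' (not opp) -> no flip
Dir NE: opp run (4,2) capped by W -> flip
Dir W: first cell '.' (not opp) -> no flip
Dir E: opp run (5,2), next='.' -> no flip
Dir SW: edge -> no flip
Dir S: edge -> no flip
Dir SE: edge -> no flip

Answer: (4,2)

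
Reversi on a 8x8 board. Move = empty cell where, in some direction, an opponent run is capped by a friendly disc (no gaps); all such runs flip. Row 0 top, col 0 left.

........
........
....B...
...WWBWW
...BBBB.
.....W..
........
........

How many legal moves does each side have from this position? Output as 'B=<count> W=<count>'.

Answer: B=10 W=7

Derivation:
-- B to move --
(2,2): flips 1 -> legal
(2,3): flips 2 -> legal
(2,5): flips 1 -> legal
(2,6): flips 1 -> legal
(2,7): flips 1 -> legal
(3,2): flips 2 -> legal
(4,2): flips 1 -> legal
(4,7): no bracket -> illegal
(5,4): no bracket -> illegal
(5,6): no bracket -> illegal
(6,4): flips 1 -> legal
(6,5): flips 1 -> legal
(6,6): flips 1 -> legal
B mobility = 10
-- W to move --
(1,3): no bracket -> illegal
(1,4): flips 1 -> legal
(1,5): flips 1 -> legal
(2,3): no bracket -> illegal
(2,5): flips 2 -> legal
(2,6): no bracket -> illegal
(3,2): no bracket -> illegal
(4,2): no bracket -> illegal
(4,7): no bracket -> illegal
(5,2): flips 1 -> legal
(5,3): flips 1 -> legal
(5,4): flips 2 -> legal
(5,6): flips 2 -> legal
(5,7): no bracket -> illegal
W mobility = 7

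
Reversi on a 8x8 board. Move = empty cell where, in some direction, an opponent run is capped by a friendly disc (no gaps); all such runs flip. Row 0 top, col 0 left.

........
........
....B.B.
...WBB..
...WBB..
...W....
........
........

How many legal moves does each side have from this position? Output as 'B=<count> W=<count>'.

-- B to move --
(2,2): flips 1 -> legal
(2,3): no bracket -> illegal
(3,2): flips 1 -> legal
(4,2): flips 2 -> legal
(5,2): flips 1 -> legal
(5,4): no bracket -> illegal
(6,2): flips 1 -> legal
(6,3): no bracket -> illegal
(6,4): no bracket -> illegal
B mobility = 5
-- W to move --
(1,3): no bracket -> illegal
(1,4): no bracket -> illegal
(1,5): flips 1 -> legal
(1,6): no bracket -> illegal
(1,7): flips 3 -> legal
(2,3): no bracket -> illegal
(2,5): flips 1 -> legal
(2,7): no bracket -> illegal
(3,6): flips 2 -> legal
(3,7): no bracket -> illegal
(4,6): flips 2 -> legal
(5,4): no bracket -> illegal
(5,5): flips 1 -> legal
(5,6): no bracket -> illegal
W mobility = 6

Answer: B=5 W=6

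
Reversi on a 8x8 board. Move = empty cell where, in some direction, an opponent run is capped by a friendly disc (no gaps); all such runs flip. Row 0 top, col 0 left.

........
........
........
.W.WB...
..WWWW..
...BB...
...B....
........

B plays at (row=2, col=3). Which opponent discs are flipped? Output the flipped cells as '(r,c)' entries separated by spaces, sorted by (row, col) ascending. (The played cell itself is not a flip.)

Dir NW: first cell '.' (not opp) -> no flip
Dir N: first cell '.' (not opp) -> no flip
Dir NE: first cell '.' (not opp) -> no flip
Dir W: first cell '.' (not opp) -> no flip
Dir E: first cell '.' (not opp) -> no flip
Dir SW: first cell '.' (not opp) -> no flip
Dir S: opp run (3,3) (4,3) capped by B -> flip
Dir SE: first cell 'B' (not opp) -> no flip

Answer: (3,3) (4,3)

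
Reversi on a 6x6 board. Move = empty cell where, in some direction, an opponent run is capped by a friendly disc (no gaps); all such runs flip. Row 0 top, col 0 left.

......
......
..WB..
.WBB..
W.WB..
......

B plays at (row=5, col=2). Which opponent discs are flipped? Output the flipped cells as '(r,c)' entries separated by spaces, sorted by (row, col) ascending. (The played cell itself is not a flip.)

Dir NW: first cell '.' (not opp) -> no flip
Dir N: opp run (4,2) capped by B -> flip
Dir NE: first cell 'B' (not opp) -> no flip
Dir W: first cell '.' (not opp) -> no flip
Dir E: first cell '.' (not opp) -> no flip
Dir SW: edge -> no flip
Dir S: edge -> no flip
Dir SE: edge -> no flip

Answer: (4,2)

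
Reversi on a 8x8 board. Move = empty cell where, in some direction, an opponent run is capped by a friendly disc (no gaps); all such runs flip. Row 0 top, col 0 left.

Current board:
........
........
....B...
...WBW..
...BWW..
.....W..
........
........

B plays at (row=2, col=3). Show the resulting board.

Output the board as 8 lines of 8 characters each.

Place B at (2,3); scan 8 dirs for brackets.
Dir NW: first cell '.' (not opp) -> no flip
Dir N: first cell '.' (not opp) -> no flip
Dir NE: first cell '.' (not opp) -> no flip
Dir W: first cell '.' (not opp) -> no flip
Dir E: first cell 'B' (not opp) -> no flip
Dir SW: first cell '.' (not opp) -> no flip
Dir S: opp run (3,3) capped by B -> flip
Dir SE: first cell 'B' (not opp) -> no flip
All flips: (3,3)

Answer: ........
........
...BB...
...BBW..
...BWW..
.....W..
........
........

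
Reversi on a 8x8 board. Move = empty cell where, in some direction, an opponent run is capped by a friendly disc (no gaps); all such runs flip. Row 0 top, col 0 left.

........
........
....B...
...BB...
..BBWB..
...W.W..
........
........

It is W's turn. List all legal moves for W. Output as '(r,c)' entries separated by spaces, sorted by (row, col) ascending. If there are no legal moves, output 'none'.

Answer: (1,4) (2,2) (2,3) (3,1) (3,5) (4,1) (4,6)

Derivation:
(1,3): no bracket -> illegal
(1,4): flips 2 -> legal
(1,5): no bracket -> illegal
(2,2): flips 1 -> legal
(2,3): flips 2 -> legal
(2,5): no bracket -> illegal
(3,1): flips 1 -> legal
(3,2): no bracket -> illegal
(3,5): flips 1 -> legal
(3,6): no bracket -> illegal
(4,1): flips 2 -> legal
(4,6): flips 1 -> legal
(5,1): no bracket -> illegal
(5,2): no bracket -> illegal
(5,4): no bracket -> illegal
(5,6): no bracket -> illegal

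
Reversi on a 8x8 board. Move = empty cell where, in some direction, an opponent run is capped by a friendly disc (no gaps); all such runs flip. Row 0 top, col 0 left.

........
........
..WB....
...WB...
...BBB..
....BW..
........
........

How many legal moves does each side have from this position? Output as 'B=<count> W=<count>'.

Answer: B=6 W=4

Derivation:
-- B to move --
(1,1): flips 2 -> legal
(1,2): no bracket -> illegal
(1,3): no bracket -> illegal
(2,1): flips 1 -> legal
(2,4): no bracket -> illegal
(3,1): no bracket -> illegal
(3,2): flips 1 -> legal
(4,2): no bracket -> illegal
(4,6): no bracket -> illegal
(5,6): flips 1 -> legal
(6,4): no bracket -> illegal
(6,5): flips 1 -> legal
(6,6): flips 1 -> legal
B mobility = 6
-- W to move --
(1,2): no bracket -> illegal
(1,3): flips 1 -> legal
(1,4): no bracket -> illegal
(2,4): flips 1 -> legal
(2,5): no bracket -> illegal
(3,2): no bracket -> illegal
(3,5): flips 2 -> legal
(3,6): no bracket -> illegal
(4,2): no bracket -> illegal
(4,6): no bracket -> illegal
(5,2): no bracket -> illegal
(5,3): flips 2 -> legal
(5,6): no bracket -> illegal
(6,3): no bracket -> illegal
(6,4): no bracket -> illegal
(6,5): no bracket -> illegal
W mobility = 4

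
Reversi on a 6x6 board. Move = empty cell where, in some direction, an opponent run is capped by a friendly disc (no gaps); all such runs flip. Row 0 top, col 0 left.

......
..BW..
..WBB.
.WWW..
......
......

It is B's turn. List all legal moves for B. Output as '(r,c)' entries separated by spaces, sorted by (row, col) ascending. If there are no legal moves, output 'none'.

(0,2): flips 1 -> legal
(0,3): flips 1 -> legal
(0,4): no bracket -> illegal
(1,1): no bracket -> illegal
(1,4): flips 1 -> legal
(2,0): no bracket -> illegal
(2,1): flips 1 -> legal
(3,0): no bracket -> illegal
(3,4): no bracket -> illegal
(4,0): no bracket -> illegal
(4,1): flips 1 -> legal
(4,2): flips 3 -> legal
(4,3): flips 1 -> legal
(4,4): no bracket -> illegal

Answer: (0,2) (0,3) (1,4) (2,1) (4,1) (4,2) (4,3)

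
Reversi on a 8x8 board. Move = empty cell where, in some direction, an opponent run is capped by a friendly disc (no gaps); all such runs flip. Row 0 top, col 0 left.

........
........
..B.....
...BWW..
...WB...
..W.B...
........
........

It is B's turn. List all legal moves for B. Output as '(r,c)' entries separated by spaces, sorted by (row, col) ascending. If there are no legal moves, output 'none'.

(2,3): no bracket -> illegal
(2,4): flips 1 -> legal
(2,5): no bracket -> illegal
(2,6): flips 1 -> legal
(3,2): flips 1 -> legal
(3,6): flips 2 -> legal
(4,1): no bracket -> illegal
(4,2): flips 1 -> legal
(4,5): no bracket -> illegal
(4,6): no bracket -> illegal
(5,1): no bracket -> illegal
(5,3): flips 1 -> legal
(6,1): no bracket -> illegal
(6,2): no bracket -> illegal
(6,3): no bracket -> illegal

Answer: (2,4) (2,6) (3,2) (3,6) (4,2) (5,3)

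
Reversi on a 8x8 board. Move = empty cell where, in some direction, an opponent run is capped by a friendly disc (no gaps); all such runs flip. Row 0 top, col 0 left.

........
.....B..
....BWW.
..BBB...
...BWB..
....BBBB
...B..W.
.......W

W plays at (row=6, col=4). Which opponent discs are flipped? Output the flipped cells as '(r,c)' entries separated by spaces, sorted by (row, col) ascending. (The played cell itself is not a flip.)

Dir NW: first cell '.' (not opp) -> no flip
Dir N: opp run (5,4) capped by W -> flip
Dir NE: opp run (5,5), next='.' -> no flip
Dir W: opp run (6,3), next='.' -> no flip
Dir E: first cell '.' (not opp) -> no flip
Dir SW: first cell '.' (not opp) -> no flip
Dir S: first cell '.' (not opp) -> no flip
Dir SE: first cell '.' (not opp) -> no flip

Answer: (5,4)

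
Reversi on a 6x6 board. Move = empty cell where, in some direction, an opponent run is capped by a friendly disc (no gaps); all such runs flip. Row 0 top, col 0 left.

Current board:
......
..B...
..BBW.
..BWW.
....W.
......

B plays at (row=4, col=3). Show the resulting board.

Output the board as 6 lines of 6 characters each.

Place B at (4,3); scan 8 dirs for brackets.
Dir NW: first cell 'B' (not opp) -> no flip
Dir N: opp run (3,3) capped by B -> flip
Dir NE: opp run (3,4), next='.' -> no flip
Dir W: first cell '.' (not opp) -> no flip
Dir E: opp run (4,4), next='.' -> no flip
Dir SW: first cell '.' (not opp) -> no flip
Dir S: first cell '.' (not opp) -> no flip
Dir SE: first cell '.' (not opp) -> no flip
All flips: (3,3)

Answer: ......
..B...
..BBW.
..BBW.
...BW.
......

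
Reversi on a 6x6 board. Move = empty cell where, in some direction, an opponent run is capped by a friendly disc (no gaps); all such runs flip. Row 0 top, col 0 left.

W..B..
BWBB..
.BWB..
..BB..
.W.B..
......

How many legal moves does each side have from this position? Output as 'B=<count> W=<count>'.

-- B to move --
(0,1): flips 1 -> legal
(0,2): no bracket -> illegal
(2,0): no bracket -> illegal
(3,0): no bracket -> illegal
(3,1): flips 1 -> legal
(4,0): no bracket -> illegal
(4,2): no bracket -> illegal
(5,0): flips 1 -> legal
(5,1): no bracket -> illegal
(5,2): no bracket -> illegal
B mobility = 3
-- W to move --
(0,1): no bracket -> illegal
(0,2): flips 1 -> legal
(0,4): flips 1 -> legal
(1,4): flips 4 -> legal
(2,0): flips 2 -> legal
(2,4): flips 1 -> legal
(3,0): no bracket -> illegal
(3,1): flips 1 -> legal
(3,4): no bracket -> illegal
(4,2): flips 1 -> legal
(4,4): flips 1 -> legal
(5,2): no bracket -> illegal
(5,3): no bracket -> illegal
(5,4): no bracket -> illegal
W mobility = 8

Answer: B=3 W=8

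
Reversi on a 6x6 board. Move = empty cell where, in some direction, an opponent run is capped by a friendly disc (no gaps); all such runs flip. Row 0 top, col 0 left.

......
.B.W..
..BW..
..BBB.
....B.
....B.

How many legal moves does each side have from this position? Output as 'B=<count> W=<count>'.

Answer: B=5 W=5

Derivation:
-- B to move --
(0,2): no bracket -> illegal
(0,3): flips 2 -> legal
(0,4): flips 1 -> legal
(1,2): flips 1 -> legal
(1,4): flips 1 -> legal
(2,4): flips 1 -> legal
B mobility = 5
-- W to move --
(0,0): no bracket -> illegal
(0,1): no bracket -> illegal
(0,2): no bracket -> illegal
(1,0): no bracket -> illegal
(1,2): no bracket -> illegal
(2,0): no bracket -> illegal
(2,1): flips 1 -> legal
(2,4): no bracket -> illegal
(2,5): no bracket -> illegal
(3,1): flips 1 -> legal
(3,5): no bracket -> illegal
(4,1): flips 1 -> legal
(4,2): no bracket -> illegal
(4,3): flips 1 -> legal
(4,5): flips 1 -> legal
(5,3): no bracket -> illegal
(5,5): no bracket -> illegal
W mobility = 5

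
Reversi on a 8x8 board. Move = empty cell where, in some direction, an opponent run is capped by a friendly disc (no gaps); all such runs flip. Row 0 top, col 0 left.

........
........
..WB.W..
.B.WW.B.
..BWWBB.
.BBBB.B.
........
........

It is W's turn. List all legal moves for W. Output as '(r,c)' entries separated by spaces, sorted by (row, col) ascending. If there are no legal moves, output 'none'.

(1,2): flips 1 -> legal
(1,3): flips 1 -> legal
(1,4): no bracket -> illegal
(2,0): no bracket -> illegal
(2,1): no bracket -> illegal
(2,4): flips 1 -> legal
(2,6): no bracket -> illegal
(2,7): no bracket -> illegal
(3,0): no bracket -> illegal
(3,2): no bracket -> illegal
(3,5): no bracket -> illegal
(3,7): no bracket -> illegal
(4,0): flips 1 -> legal
(4,1): flips 1 -> legal
(4,7): flips 3 -> legal
(5,0): no bracket -> illegal
(5,5): no bracket -> illegal
(5,7): no bracket -> illegal
(6,0): flips 2 -> legal
(6,1): flips 1 -> legal
(6,2): flips 1 -> legal
(6,3): flips 1 -> legal
(6,4): flips 1 -> legal
(6,5): flips 1 -> legal
(6,6): no bracket -> illegal
(6,7): flips 2 -> legal

Answer: (1,2) (1,3) (2,4) (4,0) (4,1) (4,7) (6,0) (6,1) (6,2) (6,3) (6,4) (6,5) (6,7)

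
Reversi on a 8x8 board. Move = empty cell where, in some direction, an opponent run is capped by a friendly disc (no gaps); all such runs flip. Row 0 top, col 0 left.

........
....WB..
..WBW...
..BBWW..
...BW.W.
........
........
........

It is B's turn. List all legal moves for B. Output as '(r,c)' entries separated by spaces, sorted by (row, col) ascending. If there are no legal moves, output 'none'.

(0,3): no bracket -> illegal
(0,4): no bracket -> illegal
(0,5): flips 1 -> legal
(1,1): flips 1 -> legal
(1,2): flips 1 -> legal
(1,3): flips 1 -> legal
(2,1): flips 1 -> legal
(2,5): flips 2 -> legal
(2,6): no bracket -> illegal
(3,1): no bracket -> illegal
(3,6): flips 2 -> legal
(3,7): no bracket -> illegal
(4,5): flips 2 -> legal
(4,7): no bracket -> illegal
(5,3): no bracket -> illegal
(5,4): no bracket -> illegal
(5,5): flips 1 -> legal
(5,6): no bracket -> illegal
(5,7): no bracket -> illegal

Answer: (0,5) (1,1) (1,2) (1,3) (2,1) (2,5) (3,6) (4,5) (5,5)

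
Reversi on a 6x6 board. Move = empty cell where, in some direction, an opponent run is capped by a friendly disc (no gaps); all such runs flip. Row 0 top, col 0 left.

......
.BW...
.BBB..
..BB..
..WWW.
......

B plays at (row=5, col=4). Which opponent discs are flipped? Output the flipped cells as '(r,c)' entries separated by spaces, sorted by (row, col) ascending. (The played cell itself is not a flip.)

Answer: (4,3)

Derivation:
Dir NW: opp run (4,3) capped by B -> flip
Dir N: opp run (4,4), next='.' -> no flip
Dir NE: first cell '.' (not opp) -> no flip
Dir W: first cell '.' (not opp) -> no flip
Dir E: first cell '.' (not opp) -> no flip
Dir SW: edge -> no flip
Dir S: edge -> no flip
Dir SE: edge -> no flip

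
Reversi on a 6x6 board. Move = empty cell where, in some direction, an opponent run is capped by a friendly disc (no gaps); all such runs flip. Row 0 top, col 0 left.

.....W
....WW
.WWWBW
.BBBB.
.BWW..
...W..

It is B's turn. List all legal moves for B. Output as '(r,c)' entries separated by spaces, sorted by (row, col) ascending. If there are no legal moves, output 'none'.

Answer: (0,4) (1,0) (1,1) (1,2) (1,3) (2,0) (4,4) (5,1) (5,2) (5,4)

Derivation:
(0,3): no bracket -> illegal
(0,4): flips 1 -> legal
(1,0): flips 1 -> legal
(1,1): flips 2 -> legal
(1,2): flips 2 -> legal
(1,3): flips 2 -> legal
(2,0): flips 3 -> legal
(3,0): no bracket -> illegal
(3,5): no bracket -> illegal
(4,4): flips 2 -> legal
(5,1): flips 1 -> legal
(5,2): flips 2 -> legal
(5,4): flips 1 -> legal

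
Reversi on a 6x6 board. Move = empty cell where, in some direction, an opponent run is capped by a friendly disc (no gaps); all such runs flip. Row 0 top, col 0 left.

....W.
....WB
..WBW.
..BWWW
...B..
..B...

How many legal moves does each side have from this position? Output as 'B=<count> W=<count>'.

-- B to move --
(0,3): no bracket -> illegal
(0,5): flips 1 -> legal
(1,1): no bracket -> illegal
(1,2): flips 1 -> legal
(1,3): flips 1 -> legal
(2,1): flips 1 -> legal
(2,5): flips 2 -> legal
(3,1): no bracket -> illegal
(4,2): flips 2 -> legal
(4,4): no bracket -> illegal
(4,5): flips 1 -> legal
B mobility = 7
-- W to move --
(0,5): no bracket -> illegal
(1,2): flips 1 -> legal
(1,3): flips 1 -> legal
(2,1): no bracket -> illegal
(2,5): no bracket -> illegal
(3,1): flips 1 -> legal
(4,1): flips 2 -> legal
(4,2): flips 1 -> legal
(4,4): no bracket -> illegal
(5,1): no bracket -> illegal
(5,3): flips 1 -> legal
(5,4): no bracket -> illegal
W mobility = 6

Answer: B=7 W=6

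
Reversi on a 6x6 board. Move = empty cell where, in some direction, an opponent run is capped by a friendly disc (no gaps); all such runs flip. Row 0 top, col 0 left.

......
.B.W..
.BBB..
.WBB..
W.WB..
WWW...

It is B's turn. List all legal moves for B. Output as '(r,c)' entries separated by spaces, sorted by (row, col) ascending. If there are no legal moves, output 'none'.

Answer: (0,3) (0,4) (3,0) (4,1)

Derivation:
(0,2): no bracket -> illegal
(0,3): flips 1 -> legal
(0,4): flips 1 -> legal
(1,2): no bracket -> illegal
(1,4): no bracket -> illegal
(2,0): no bracket -> illegal
(2,4): no bracket -> illegal
(3,0): flips 1 -> legal
(4,1): flips 2 -> legal
(5,3): no bracket -> illegal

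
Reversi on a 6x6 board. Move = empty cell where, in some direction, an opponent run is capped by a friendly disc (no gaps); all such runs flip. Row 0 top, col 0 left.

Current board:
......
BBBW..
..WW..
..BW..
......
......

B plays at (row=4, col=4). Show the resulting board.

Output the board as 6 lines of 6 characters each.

Answer: ......
BBBW..
..BW..
..BB..
....B.
......

Derivation:
Place B at (4,4); scan 8 dirs for brackets.
Dir NW: opp run (3,3) (2,2) capped by B -> flip
Dir N: first cell '.' (not opp) -> no flip
Dir NE: first cell '.' (not opp) -> no flip
Dir W: first cell '.' (not opp) -> no flip
Dir E: first cell '.' (not opp) -> no flip
Dir SW: first cell '.' (not opp) -> no flip
Dir S: first cell '.' (not opp) -> no flip
Dir SE: first cell '.' (not opp) -> no flip
All flips: (2,2) (3,3)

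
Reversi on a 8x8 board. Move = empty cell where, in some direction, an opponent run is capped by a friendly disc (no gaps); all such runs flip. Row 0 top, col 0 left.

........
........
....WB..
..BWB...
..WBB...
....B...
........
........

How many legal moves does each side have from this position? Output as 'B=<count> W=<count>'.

Answer: B=5 W=8

Derivation:
-- B to move --
(1,3): no bracket -> illegal
(1,4): flips 1 -> legal
(1,5): no bracket -> illegal
(2,2): flips 1 -> legal
(2,3): flips 2 -> legal
(3,1): no bracket -> illegal
(3,5): no bracket -> illegal
(4,1): flips 1 -> legal
(5,1): no bracket -> illegal
(5,2): flips 1 -> legal
(5,3): no bracket -> illegal
B mobility = 5
-- W to move --
(1,4): no bracket -> illegal
(1,5): no bracket -> illegal
(1,6): no bracket -> illegal
(2,1): no bracket -> illegal
(2,2): flips 1 -> legal
(2,3): no bracket -> illegal
(2,6): flips 1 -> legal
(3,1): flips 1 -> legal
(3,5): flips 1 -> legal
(3,6): no bracket -> illegal
(4,1): no bracket -> illegal
(4,5): flips 2 -> legal
(5,2): no bracket -> illegal
(5,3): flips 1 -> legal
(5,5): flips 1 -> legal
(6,3): no bracket -> illegal
(6,4): flips 3 -> legal
(6,5): no bracket -> illegal
W mobility = 8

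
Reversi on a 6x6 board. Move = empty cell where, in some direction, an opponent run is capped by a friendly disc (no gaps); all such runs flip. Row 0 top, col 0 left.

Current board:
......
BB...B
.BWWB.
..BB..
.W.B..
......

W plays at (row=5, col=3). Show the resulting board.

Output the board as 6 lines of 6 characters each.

Answer: ......
BB...B
.BWWB.
..BW..
.W.W..
...W..

Derivation:
Place W at (5,3); scan 8 dirs for brackets.
Dir NW: first cell '.' (not opp) -> no flip
Dir N: opp run (4,3) (3,3) capped by W -> flip
Dir NE: first cell '.' (not opp) -> no flip
Dir W: first cell '.' (not opp) -> no flip
Dir E: first cell '.' (not opp) -> no flip
Dir SW: edge -> no flip
Dir S: edge -> no flip
Dir SE: edge -> no flip
All flips: (3,3) (4,3)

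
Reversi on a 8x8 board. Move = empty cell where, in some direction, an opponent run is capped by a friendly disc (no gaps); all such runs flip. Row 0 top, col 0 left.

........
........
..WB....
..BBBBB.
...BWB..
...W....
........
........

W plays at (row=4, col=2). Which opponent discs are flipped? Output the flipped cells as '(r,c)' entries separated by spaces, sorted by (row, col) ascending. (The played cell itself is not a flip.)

Dir NW: first cell '.' (not opp) -> no flip
Dir N: opp run (3,2) capped by W -> flip
Dir NE: opp run (3,3), next='.' -> no flip
Dir W: first cell '.' (not opp) -> no flip
Dir E: opp run (4,3) capped by W -> flip
Dir SW: first cell '.' (not opp) -> no flip
Dir S: first cell '.' (not opp) -> no flip
Dir SE: first cell 'W' (not opp) -> no flip

Answer: (3,2) (4,3)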